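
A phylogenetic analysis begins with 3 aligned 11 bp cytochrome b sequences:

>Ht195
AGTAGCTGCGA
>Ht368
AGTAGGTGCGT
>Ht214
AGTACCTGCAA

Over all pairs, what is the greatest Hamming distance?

4

Pairwise Hamming distances:
  Ht195 vs Ht368: 2
  Ht195 vs Ht214: 2
  Ht368 vs Ht214: 4
The largest is 4, between Ht368 and Ht214.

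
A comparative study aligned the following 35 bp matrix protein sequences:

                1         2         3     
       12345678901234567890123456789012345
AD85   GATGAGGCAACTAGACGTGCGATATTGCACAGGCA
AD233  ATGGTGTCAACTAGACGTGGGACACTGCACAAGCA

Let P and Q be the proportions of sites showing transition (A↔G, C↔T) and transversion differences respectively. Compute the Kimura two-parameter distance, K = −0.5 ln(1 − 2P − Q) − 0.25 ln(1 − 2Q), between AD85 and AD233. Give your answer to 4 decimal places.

0.3163

Differing sites — 1:G/A (Ti); 2:A/T (Tv); 3:T/G (Tv); 5:A/T (Tv); 7:G/T (Tv); 20:C/G (Tv); 23:T/C (Ti); 25:T/C (Ti); 32:G/A (Ti).
Of the 9 differences, 4 transitions and 5 transversions over 35 sites: P = 4/35 = 0.114286, Q = 5/35 = 0.142857.
d = −0.5·ln(0.628571) − 0.25·ln(0.714286) = −0.5·(-0.464306) − 0.25·(-0.336472) = 0.3163.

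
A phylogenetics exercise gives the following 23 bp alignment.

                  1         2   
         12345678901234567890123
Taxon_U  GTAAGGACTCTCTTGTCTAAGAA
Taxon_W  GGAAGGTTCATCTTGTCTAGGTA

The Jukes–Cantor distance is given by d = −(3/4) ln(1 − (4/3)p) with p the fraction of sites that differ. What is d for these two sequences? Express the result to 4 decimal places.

0.3904

Differing sites — 2:T/G; 7:A/T; 8:C/T; 9:T/C; 10:C/A; 20:A/G; 22:A/T.
p = 7/23 = 0.304348.
d = −0.75 · ln(1 − (4/3)·0.304348) = −0.75 · ln(0.594203) = −0.75 · (-0.520534) = 0.3904.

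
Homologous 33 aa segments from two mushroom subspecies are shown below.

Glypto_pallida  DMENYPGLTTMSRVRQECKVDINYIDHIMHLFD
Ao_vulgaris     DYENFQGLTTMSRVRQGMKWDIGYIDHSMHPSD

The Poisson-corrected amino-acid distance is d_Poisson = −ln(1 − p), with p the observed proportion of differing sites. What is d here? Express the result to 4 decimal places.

0.3610

Mismatches occur at site 2 (M↔Y), site 5 (Y↔F), site 6 (P↔Q), site 17 (E↔G), site 18 (C↔M), site 20 (V↔W), site 23 (N↔G), site 28 (I↔S), site 31 (L↔P), site 32 (F↔S).
p = 10/33 = 0.303030.
d = −ln(1 − 0.303030) = −ln(0.696970) = 0.3610.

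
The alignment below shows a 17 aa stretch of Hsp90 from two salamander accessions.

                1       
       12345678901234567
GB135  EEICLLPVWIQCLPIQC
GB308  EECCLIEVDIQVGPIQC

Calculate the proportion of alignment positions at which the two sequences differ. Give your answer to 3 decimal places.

0.353

The sequences differ at positions 3 (I/C), 6 (L/I), 7 (P/E), 9 (W/D), 12 (C/V), 13 (L/G).
There are 6 differences over 17 sites, so p = 6/17 = 0.353.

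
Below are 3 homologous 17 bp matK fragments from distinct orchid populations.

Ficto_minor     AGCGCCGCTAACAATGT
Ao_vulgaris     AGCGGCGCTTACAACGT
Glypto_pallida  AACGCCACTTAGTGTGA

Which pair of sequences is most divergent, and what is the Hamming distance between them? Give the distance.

Pairwise Hamming distances:
  Ficto_minor vs Ao_vulgaris: 3
  Ficto_minor vs Glypto_pallida: 7
  Ao_vulgaris vs Glypto_pallida: 8
The largest is 8, between Ao_vulgaris and Glypto_pallida.

8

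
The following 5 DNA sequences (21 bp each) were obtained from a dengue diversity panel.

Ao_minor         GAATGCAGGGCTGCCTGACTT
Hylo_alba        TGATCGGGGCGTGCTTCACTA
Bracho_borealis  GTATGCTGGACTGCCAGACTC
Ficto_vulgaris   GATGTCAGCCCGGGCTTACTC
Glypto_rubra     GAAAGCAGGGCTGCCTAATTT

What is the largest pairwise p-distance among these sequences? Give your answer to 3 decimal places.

0.667

Pairwise Hamming distances:
  Ao_minor vs Hylo_alba: 10
  Ao_minor vs Bracho_borealis: 5
  Ao_minor vs Ficto_vulgaris: 9
  Ao_minor vs Glypto_rubra: 3
  Hylo_alba vs Bracho_borealis: 11
  Hylo_alba vs Ficto_vulgaris: 14
  Hylo_alba vs Glypto_rubra: 12
  Bracho_borealis vs Ficto_vulgaris: 11
  Bracho_borealis vs Glypto_rubra: 8
  Ficto_vulgaris vs Glypto_rubra: 10
The largest is 14 mismatches, between Hylo_alba and Ficto_vulgaris; p = 14/21 = 0.667.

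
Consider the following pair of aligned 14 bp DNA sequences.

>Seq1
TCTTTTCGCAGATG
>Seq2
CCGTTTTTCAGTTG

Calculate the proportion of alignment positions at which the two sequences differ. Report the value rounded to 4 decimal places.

The sequences differ at positions 1 (T/C), 3 (T/G), 7 (C/T), 8 (G/T), 12 (A/T).
There are 5 differences over 14 sites, so p = 5/14 = 0.3571.

0.3571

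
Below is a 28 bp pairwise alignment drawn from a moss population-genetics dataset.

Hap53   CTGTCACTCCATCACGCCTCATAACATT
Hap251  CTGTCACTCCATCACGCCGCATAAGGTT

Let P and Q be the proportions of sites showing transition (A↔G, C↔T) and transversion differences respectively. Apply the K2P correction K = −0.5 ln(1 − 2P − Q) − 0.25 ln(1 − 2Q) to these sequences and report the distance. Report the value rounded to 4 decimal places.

The sequences differ at positions 19 (T/G, transversion), 25 (C/G, transversion), 26 (A/G, transition).
Of the 3 differences, 1 transition and 2 transversions over 28 sites: P = 1/28 = 0.035714, Q = 2/28 = 0.071429.
d = −0.5·ln(0.857143) − 0.25·ln(0.857142) = −0.5·(-0.154151) − 0.25·(-0.154152) = 0.1156.

0.1156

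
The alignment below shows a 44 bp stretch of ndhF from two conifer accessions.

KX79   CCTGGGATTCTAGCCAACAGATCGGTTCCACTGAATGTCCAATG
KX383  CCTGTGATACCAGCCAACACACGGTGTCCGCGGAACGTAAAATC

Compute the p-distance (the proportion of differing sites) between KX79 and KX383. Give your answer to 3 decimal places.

Mismatches occur at site 5 (G/T), site 9 (T/A), site 11 (T/C), site 20 (G/C), site 22 (T/C), site 23 (C/G), site 25 (G/T), site 26 (T/G), site 30 (A/G), site 32 (T/G), site 36 (T/C), site 39 (C/A), site 40 (C/A), site 44 (G/C).
There are 14 differences over 44 sites, so p = 14/44 = 0.318.

0.318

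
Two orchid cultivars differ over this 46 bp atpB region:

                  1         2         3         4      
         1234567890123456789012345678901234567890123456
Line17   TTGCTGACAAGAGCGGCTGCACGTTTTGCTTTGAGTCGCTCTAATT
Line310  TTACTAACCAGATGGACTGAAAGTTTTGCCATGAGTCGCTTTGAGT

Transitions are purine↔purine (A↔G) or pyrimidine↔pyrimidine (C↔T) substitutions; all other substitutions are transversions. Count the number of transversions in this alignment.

Differing sites — 3:G/A (Ti); 6:G/A (Ti); 9:A/C (Tv); 13:G/T (Tv); 14:C/G (Tv); 16:G/A (Ti); 20:C/A (Tv); 22:C/A (Tv); 30:T/C (Ti); 31:T/A (Tv); 41:C/T (Ti); 43:A/G (Ti); 45:T/G (Tv).
Of the 13 differences, 6 transitions and 7 transversions, so the answer is 7.

7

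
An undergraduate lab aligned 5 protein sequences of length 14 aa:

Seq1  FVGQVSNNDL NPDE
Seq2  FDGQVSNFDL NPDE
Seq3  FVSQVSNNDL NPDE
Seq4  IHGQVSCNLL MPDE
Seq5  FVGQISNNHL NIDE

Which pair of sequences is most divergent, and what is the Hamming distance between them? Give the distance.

7

Pairwise Hamming distances:
  Seq1 vs Seq2: 2
  Seq1 vs Seq3: 1
  Seq1 vs Seq4: 5
  Seq1 vs Seq5: 3
  Seq2 vs Seq3: 3
  Seq2 vs Seq4: 6
  Seq2 vs Seq5: 5
  Seq3 vs Seq4: 6
  Seq3 vs Seq5: 4
  Seq4 vs Seq5: 7
The largest is 7, between Seq4 and Seq5.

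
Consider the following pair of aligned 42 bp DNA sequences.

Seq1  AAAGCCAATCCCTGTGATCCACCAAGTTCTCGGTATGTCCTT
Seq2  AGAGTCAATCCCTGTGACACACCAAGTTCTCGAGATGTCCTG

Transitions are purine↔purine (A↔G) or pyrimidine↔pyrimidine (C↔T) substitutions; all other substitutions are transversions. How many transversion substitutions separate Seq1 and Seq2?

Mismatches occur at site 2 (A/G, transition), site 5 (C/T, transition), site 18 (T/C, transition), site 19 (C/A, transversion), site 33 (G/A, transition), site 34 (T/G, transversion), site 42 (T/G, transversion).
Of the 7 differences, 4 transitions and 3 transversions, so the answer is 3.

3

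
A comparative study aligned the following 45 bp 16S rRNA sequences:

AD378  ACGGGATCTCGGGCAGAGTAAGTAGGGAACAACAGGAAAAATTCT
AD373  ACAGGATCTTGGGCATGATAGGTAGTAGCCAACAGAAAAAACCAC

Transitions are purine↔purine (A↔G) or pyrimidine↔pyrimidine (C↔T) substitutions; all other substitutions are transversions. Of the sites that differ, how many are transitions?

The sequences differ at positions 3 (G/A, transition), 10 (C/T, transition), 16 (G/T, transversion), 17 (A/G, transition), 18 (G/A, transition), 21 (A/G, transition), 26 (G/T, transversion), 27 (G/A, transition), 28 (A/G, transition), 29 (A/C, transversion), 36 (G/A, transition), 42 (T/C, transition), 43 (T/C, transition), 44 (C/A, transversion), 45 (T/C, transition).
Of the 15 differences, 11 transitions and 4 transversions, so the answer is 11.

11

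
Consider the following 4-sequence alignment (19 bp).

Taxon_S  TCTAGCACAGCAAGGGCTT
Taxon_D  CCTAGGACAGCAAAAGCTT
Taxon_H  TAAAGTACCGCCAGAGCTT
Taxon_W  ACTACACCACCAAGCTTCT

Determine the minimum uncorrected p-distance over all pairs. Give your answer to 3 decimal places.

0.211

Pairwise Hamming distances:
  Taxon_S vs Taxon_D: 4
  Taxon_S vs Taxon_H: 6
  Taxon_S vs Taxon_W: 9
  Taxon_D vs Taxon_H: 7
  Taxon_D vs Taxon_W: 10
  Taxon_H vs Taxon_W: 13
The smallest is 4 mismatches, between Taxon_S and Taxon_D; p = 4/19 = 0.211.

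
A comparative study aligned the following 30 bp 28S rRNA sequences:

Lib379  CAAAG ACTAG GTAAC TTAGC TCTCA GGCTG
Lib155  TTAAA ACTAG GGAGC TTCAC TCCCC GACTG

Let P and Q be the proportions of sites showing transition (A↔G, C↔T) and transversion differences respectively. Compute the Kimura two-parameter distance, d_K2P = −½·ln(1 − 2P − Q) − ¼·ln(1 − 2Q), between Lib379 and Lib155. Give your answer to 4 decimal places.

The sequences differ at positions 1 (C/T, transition), 2 (A/T, transversion), 5 (G/A, transition), 12 (T/G, transversion), 14 (A/G, transition), 18 (A/C, transversion), 19 (G/A, transition), 23 (T/C, transition), 25 (A/C, transversion), 27 (G/A, transition).
Of the 10 differences, 6 transitions and 4 transversions over 30 sites: P = 6/30 = 0.200000, Q = 4/30 = 0.133333.
d = −0.5·ln(0.466667) − 0.25·ln(0.733334) = −0.5·(-0.762139) − 0.25·(-0.310154) = 0.4586.

0.4586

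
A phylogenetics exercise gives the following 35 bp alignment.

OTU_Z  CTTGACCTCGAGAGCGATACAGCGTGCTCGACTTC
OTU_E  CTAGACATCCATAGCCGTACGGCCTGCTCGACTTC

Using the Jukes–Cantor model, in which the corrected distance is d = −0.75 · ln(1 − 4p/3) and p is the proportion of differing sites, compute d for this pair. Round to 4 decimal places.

Mismatches occur at site 3 (T↔A), site 7 (C↔A), site 10 (G↔C), site 12 (G↔T), site 16 (G↔C), site 17 (A↔G), site 21 (A↔G), site 24 (G↔C).
p = 8/35 = 0.228571.
d = −0.75 · ln(1 − (4/3)·0.228571) = −0.75 · ln(0.695239) = −0.75 · (-0.363500) = 0.2726.

0.2726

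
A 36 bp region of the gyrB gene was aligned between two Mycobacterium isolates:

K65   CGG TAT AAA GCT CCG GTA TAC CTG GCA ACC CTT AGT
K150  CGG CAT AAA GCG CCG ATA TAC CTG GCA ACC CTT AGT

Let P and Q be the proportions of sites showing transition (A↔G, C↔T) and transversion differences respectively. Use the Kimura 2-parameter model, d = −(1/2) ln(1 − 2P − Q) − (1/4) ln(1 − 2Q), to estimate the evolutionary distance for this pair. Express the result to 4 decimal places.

0.0891

The sequences differ at positions 4 (T/C, transition), 12 (T/G, transversion), 16 (G/A, transition).
Of the 3 differences, 2 transitions and 1 transversion over 36 sites: P = 2/36 = 0.055556, Q = 1/36 = 0.027778.
d = −0.5·ln(0.861110) − 0.25·ln(0.944444) = −0.5·(-0.149533) − 0.25·(-0.057159) = 0.0891.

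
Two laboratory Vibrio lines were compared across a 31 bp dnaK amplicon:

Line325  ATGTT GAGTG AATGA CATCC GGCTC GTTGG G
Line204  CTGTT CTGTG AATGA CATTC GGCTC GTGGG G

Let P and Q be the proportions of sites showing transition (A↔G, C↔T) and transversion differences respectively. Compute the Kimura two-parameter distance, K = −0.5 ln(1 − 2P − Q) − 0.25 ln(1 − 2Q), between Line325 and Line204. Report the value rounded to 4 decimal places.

The sequences differ at positions 1 (A/C, transversion), 6 (G/C, transversion), 7 (A/T, transversion), 19 (C/T, transition), 28 (T/G, transversion).
Of the 5 differences, 1 transition and 4 transversions over 31 sites: P = 1/31 = 0.032258, Q = 4/31 = 0.129032.
d = −0.5·ln(0.806452) − 0.25·ln(0.741936) = −0.5·(-0.215111) − 0.25·(-0.298492) = 0.1822.

0.1822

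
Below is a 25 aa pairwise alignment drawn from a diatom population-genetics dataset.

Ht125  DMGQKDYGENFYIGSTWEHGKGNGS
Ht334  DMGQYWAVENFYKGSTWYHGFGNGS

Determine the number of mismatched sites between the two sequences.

7

Differing sites — 5:K/Y; 6:D/W; 7:Y/A; 8:G/V; 13:I/K; 18:E/Y; 21:K/F.
That gives 7 mismatches out of 25 aligned sites, so the Hamming distance is 7.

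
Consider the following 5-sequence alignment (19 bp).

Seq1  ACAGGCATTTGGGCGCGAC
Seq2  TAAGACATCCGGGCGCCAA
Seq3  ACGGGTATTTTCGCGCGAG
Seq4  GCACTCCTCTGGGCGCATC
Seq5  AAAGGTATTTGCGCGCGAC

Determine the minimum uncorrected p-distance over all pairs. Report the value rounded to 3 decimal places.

Pairwise Hamming distances:
  Seq1 vs Seq2: 7
  Seq1 vs Seq3: 5
  Seq1 vs Seq4: 7
  Seq1 vs Seq5: 3
  Seq2 vs Seq3: 11
  Seq2 vs Seq4: 9
  Seq2 vs Seq5: 8
  Seq3 vs Seq4: 12
  Seq3 vs Seq5: 4
  Seq4 vs Seq5: 10
The smallest is 3 mismatches, between Seq1 and Seq5; p = 3/19 = 0.158.

0.158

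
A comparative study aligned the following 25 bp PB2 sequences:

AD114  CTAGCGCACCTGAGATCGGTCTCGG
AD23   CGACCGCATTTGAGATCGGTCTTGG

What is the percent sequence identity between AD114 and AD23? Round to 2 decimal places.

Mismatches occur at site 2 (T/G), site 4 (G/C), site 9 (C/T), site 10 (C/T), site 23 (C/T).
20 of the 25 sites match, so the percent identity is 20/25 × 100 = 80.00%.

80.00%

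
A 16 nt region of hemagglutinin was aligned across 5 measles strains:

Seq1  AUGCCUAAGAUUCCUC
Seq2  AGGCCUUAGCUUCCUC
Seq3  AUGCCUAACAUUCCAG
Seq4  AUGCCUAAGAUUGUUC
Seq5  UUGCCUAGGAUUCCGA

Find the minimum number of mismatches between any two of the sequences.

2

Pairwise Hamming distances:
  Seq1 vs Seq2: 3
  Seq1 vs Seq3: 3
  Seq1 vs Seq4: 2
  Seq1 vs Seq5: 4
  Seq2 vs Seq3: 6
  Seq2 vs Seq4: 5
  Seq2 vs Seq5: 7
  Seq3 vs Seq4: 5
  Seq3 vs Seq5: 5
  Seq4 vs Seq5: 6
The smallest is 2, between Seq1 and Seq4.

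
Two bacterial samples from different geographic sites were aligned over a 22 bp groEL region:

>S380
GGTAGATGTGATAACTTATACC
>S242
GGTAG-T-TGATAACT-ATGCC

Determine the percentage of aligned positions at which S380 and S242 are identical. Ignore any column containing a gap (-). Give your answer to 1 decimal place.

94.7%

Excluding the 3 gap columns leaves 19 comparable sites.
A single mismatch occurs at site 20 (A↔G).
18 of the 19 comparable sites match, so the percent identity is 18/19 × 100 = 94.7%.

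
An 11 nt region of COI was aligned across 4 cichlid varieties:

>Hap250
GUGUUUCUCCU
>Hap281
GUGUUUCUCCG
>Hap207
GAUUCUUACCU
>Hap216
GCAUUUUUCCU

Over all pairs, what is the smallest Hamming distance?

Pairwise Hamming distances:
  Hap250 vs Hap281: 1
  Hap250 vs Hap207: 5
  Hap250 vs Hap216: 3
  Hap281 vs Hap207: 6
  Hap281 vs Hap216: 4
  Hap207 vs Hap216: 4
The smallest is 1, between Hap250 and Hap281.

1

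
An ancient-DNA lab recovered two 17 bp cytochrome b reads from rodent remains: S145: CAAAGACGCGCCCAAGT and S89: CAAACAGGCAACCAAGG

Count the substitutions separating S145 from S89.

Differing sites — 5:G/C; 7:C/G; 10:G/A; 11:C/A; 17:T/G.
That gives 5 mismatches out of 17 aligned sites, so the Hamming distance is 5.

5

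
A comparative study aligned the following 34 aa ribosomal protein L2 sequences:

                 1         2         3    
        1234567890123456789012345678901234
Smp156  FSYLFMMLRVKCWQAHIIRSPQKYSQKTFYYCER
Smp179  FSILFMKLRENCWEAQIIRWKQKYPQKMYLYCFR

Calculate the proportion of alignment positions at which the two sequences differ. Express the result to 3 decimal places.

0.382

Differing sites — 3:Y/I; 7:M/K; 10:V/E; 11:K/N; 14:Q/E; 16:H/Q; 20:S/W; 21:P/K; 25:S/P; 28:T/M; 29:F/Y; 30:Y/L; 33:E/F.
There are 13 differences over 34 sites, so p = 13/34 = 0.382.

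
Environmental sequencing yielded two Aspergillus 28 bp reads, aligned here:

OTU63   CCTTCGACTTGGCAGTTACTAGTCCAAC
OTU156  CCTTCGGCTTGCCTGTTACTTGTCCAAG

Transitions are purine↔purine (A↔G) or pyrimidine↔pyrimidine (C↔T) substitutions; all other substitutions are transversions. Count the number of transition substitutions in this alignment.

The sequences differ at positions 7 (A/G, transition), 12 (G/C, transversion), 14 (A/T, transversion), 21 (A/T, transversion), 28 (C/G, transversion).
Of the 5 differences, 1 transition and 4 transversions, so the answer is 1.

1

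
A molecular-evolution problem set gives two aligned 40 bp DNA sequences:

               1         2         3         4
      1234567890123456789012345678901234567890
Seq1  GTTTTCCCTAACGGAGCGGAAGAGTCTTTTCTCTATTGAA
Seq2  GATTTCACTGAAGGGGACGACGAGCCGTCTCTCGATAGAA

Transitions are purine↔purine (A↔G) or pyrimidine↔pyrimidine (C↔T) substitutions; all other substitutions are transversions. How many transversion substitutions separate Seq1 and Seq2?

9

Mismatches occur at site 2 (T/A, transversion), site 7 (C/A, transversion), site 10 (A/G, transition), site 12 (C/A, transversion), site 15 (A/G, transition), site 17 (C/A, transversion), site 18 (G/C, transversion), site 21 (A/C, transversion), site 25 (T/C, transition), site 27 (T/G, transversion), site 29 (T/C, transition), site 34 (T/G, transversion), site 37 (T/A, transversion).
Of the 13 differences, 4 transitions and 9 transversions, so the answer is 9.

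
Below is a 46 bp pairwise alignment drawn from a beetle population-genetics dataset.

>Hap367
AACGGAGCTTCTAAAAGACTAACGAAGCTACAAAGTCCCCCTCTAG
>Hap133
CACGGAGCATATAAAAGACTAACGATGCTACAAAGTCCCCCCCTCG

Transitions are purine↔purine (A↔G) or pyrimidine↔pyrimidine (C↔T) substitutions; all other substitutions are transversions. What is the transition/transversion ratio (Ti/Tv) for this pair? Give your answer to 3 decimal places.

Mismatches occur at site 1 (A→C, transversion), site 9 (T→A, transversion), site 11 (C→A, transversion), site 26 (A→T, transversion), site 42 (T→C, transition), site 45 (A→C, transversion).
Of the 6 differences, 1 transition and 5 transversions, so Ti/Tv = 1/5 = 0.200.

0.200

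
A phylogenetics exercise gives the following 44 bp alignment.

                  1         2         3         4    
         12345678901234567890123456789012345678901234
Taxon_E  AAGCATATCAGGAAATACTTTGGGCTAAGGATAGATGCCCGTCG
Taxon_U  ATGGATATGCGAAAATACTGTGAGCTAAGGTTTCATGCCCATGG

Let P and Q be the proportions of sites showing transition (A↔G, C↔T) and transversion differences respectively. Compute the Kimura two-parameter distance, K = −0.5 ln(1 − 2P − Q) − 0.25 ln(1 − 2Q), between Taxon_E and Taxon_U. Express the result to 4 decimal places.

0.3400

The sequences differ at positions 2 (A/T, transversion), 4 (C/G, transversion), 9 (C/G, transversion), 10 (A/C, transversion), 12 (G/A, transition), 20 (T/G, transversion), 23 (G/A, transition), 31 (A/T, transversion), 33 (A/T, transversion), 34 (G/C, transversion), 41 (G/A, transition), 43 (C/G, transversion).
Of the 12 differences, 3 transitions and 9 transversions over 44 sites: P = 3/44 = 0.068182, Q = 9/44 = 0.204545.
d = −0.5·ln(0.659091) − 0.25·ln(0.590910) = −0.5·(-0.416894) − 0.25·(-0.526092) = 0.3400.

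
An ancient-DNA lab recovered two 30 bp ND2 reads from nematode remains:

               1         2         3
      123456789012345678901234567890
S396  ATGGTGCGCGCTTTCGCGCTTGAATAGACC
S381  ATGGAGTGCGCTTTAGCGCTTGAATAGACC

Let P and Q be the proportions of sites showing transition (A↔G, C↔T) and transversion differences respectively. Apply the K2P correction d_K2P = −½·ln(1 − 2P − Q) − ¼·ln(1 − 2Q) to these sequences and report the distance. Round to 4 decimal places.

0.1073

Mismatches occur at site 5 (T→A, transversion), site 7 (C→T, transition), site 15 (C→A, transversion).
Of the 3 differences, 1 transition and 2 transversions over 30 sites: P = 1/30 = 0.033333, Q = 2/30 = 0.066667.
d = −0.5·ln(0.866667) − 0.25·ln(0.866666) = −0.5·(-0.143100) − 0.25·(-0.143102) = 0.1073.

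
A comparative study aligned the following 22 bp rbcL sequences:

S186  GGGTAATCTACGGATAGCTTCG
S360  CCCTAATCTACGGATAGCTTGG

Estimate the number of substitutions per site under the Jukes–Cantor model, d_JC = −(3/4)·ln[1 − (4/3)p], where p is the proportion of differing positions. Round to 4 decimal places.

0.2082

Mismatches occur at site 1 (G/C), site 2 (G/C), site 3 (G/C), site 21 (C/G).
p = 4/22 = 0.181818.
d = −0.75 · ln(1 − (4/3)·0.181818) = −0.75 · ln(0.757576) = −0.75 · (-0.277631) = 0.2082.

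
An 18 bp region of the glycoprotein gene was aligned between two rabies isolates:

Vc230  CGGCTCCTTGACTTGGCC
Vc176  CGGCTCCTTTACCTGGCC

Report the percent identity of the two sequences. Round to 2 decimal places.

88.89%

Mismatches occur at site 10 (G↔T), site 13 (T↔C).
16 of the 18 sites match, so the percent identity is 16/18 × 100 = 88.89%.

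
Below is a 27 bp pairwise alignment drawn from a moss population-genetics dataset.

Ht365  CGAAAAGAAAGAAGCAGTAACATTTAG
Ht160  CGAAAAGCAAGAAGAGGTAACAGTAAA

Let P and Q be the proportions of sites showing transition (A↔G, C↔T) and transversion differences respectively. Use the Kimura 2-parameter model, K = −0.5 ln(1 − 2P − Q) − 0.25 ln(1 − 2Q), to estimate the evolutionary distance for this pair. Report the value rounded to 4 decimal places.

Differing sites — 8:A/C (Tv); 15:C/A (Tv); 16:A/G (Ti); 23:T/G (Tv); 25:T/A (Tv); 27:G/A (Ti).
Of the 6 differences, 2 transitions and 4 transversions over 27 sites: P = 2/27 = 0.074074, Q = 4/27 = 0.148148.
d = −0.5·ln(0.703704) − 0.25·ln(0.703704) = −0.5·(-0.351397) − 0.25·(-0.351397) = 0.2635.

0.2635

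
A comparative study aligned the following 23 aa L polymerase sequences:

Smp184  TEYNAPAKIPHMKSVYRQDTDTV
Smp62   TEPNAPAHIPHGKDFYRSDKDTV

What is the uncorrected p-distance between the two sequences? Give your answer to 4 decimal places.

The sequences differ at positions 3 (Y/P), 8 (K/H), 12 (M/G), 14 (S/D), 15 (V/F), 18 (Q/S), 20 (T/K).
There are 7 differences over 23 sites, so p = 7/23 = 0.3043.

0.3043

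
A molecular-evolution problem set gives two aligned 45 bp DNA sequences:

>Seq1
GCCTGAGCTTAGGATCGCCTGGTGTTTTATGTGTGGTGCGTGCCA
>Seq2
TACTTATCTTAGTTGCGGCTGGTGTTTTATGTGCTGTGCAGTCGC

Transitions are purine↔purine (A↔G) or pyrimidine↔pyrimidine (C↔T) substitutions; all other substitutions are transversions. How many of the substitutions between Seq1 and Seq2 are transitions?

Mismatches occur at site 1 (G↔T, transversion), site 2 (C↔A, transversion), site 5 (G↔T, transversion), site 7 (G↔T, transversion), site 13 (G↔T, transversion), site 14 (A↔T, transversion), site 15 (T↔G, transversion), site 18 (C↔G, transversion), site 34 (T↔C, transition), site 35 (G↔T, transversion), site 40 (G↔A, transition), site 41 (T↔G, transversion), site 42 (G↔T, transversion), site 44 (C↔G, transversion), site 45 (A↔C, transversion).
Of the 15 differences, 2 transitions and 13 transversions, so the answer is 2.

2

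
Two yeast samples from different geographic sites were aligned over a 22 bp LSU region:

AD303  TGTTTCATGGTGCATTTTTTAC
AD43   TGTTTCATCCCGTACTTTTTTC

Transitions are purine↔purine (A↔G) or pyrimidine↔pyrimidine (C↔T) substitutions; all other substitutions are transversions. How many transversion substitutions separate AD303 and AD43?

Differing sites — 9:G/C (Tv); 10:G/C (Tv); 11:T/C (Ti); 13:C/T (Ti); 15:T/C (Ti); 21:A/T (Tv).
Of the 6 differences, 3 transitions and 3 transversions, so the answer is 3.

3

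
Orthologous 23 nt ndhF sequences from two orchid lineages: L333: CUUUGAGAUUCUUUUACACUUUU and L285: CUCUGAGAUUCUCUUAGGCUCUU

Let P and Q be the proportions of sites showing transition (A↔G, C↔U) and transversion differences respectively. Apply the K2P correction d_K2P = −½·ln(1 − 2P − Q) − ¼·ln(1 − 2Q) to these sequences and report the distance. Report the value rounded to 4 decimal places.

Mismatches occur at site 3 (U/C, transition), site 13 (U/C, transition), site 17 (C/G, transversion), site 18 (A/G, transition), site 21 (U/C, transition).
Of the 5 differences, 4 transitions and 1 transversion over 23 sites: P = 4/23 = 0.173913, Q = 1/23 = 0.043478.
d = −0.5·ln(0.608696) − 0.25·ln(0.913044) = −0.5·(-0.496436) − 0.25·(-0.090971) = 0.2710.

0.2710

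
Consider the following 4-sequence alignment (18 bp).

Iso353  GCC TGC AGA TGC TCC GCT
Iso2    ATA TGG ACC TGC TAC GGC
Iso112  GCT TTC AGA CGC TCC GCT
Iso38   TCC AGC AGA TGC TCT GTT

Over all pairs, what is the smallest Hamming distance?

Pairwise Hamming distances:
  Iso353 vs Iso2: 9
  Iso353 vs Iso112: 3
  Iso353 vs Iso38: 4
  Iso2 vs Iso112: 11
  Iso2 vs Iso38: 11
  Iso112 vs Iso38: 7
The smallest is 3, between Iso353 and Iso112.

3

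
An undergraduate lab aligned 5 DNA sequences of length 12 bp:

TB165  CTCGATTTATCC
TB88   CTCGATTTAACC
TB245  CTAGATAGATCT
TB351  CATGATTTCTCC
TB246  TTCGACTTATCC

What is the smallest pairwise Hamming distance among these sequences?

1

Pairwise Hamming distances:
  TB165 vs TB88: 1
  TB165 vs TB245: 4
  TB165 vs TB351: 3
  TB165 vs TB246: 2
  TB88 vs TB245: 5
  TB88 vs TB351: 4
  TB88 vs TB246: 3
  TB245 vs TB351: 6
  TB245 vs TB246: 6
  TB351 vs TB246: 5
The smallest is 1, between TB165 and TB88.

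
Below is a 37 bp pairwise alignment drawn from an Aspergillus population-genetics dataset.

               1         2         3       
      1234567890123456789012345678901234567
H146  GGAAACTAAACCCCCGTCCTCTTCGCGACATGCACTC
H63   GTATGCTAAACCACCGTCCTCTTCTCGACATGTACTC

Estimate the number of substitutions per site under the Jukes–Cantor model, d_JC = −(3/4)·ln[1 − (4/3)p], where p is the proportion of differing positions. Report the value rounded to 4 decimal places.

The sequences differ at positions 2 (G/T), 4 (A/T), 5 (A/G), 13 (C/A), 25 (G/T), 33 (C/T).
p = 6/37 = 0.162162.
d = −0.75 · ln(1 − (4/3)·0.162162) = −0.75 · ln(0.783784) = −0.75 · (-0.243622) = 0.1827.

0.1827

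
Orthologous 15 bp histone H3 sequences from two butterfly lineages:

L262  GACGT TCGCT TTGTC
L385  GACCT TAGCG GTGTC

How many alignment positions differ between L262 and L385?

The sequences differ at positions 4 (G/C), 7 (C/A), 10 (T/G), 11 (T/G).
That gives 4 mismatches out of 15 aligned sites, so the Hamming distance is 4.

4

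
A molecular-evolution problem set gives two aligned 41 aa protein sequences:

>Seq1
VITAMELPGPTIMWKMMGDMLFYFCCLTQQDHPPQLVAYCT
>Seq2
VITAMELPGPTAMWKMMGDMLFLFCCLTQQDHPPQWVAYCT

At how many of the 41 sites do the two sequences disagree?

Mismatches occur at site 12 (I→A), site 23 (Y→L), site 36 (L→W).
That gives 3 mismatches out of 41 aligned sites, so the Hamming distance is 3.

3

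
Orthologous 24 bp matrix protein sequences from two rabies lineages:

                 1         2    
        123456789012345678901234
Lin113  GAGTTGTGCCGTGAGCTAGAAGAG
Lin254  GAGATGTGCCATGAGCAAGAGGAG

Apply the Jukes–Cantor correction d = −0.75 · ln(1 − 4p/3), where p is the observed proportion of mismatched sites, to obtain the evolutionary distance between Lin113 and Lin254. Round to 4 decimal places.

0.1885

Mismatches occur at site 4 (T↔A), site 11 (G↔A), site 17 (T↔A), site 21 (A↔G).
p = 4/24 = 0.166667.
d = −0.75 · ln(1 − (4/3)·0.166667) = −0.75 · ln(0.777777) = −0.75 · (-0.251315) = 0.1885.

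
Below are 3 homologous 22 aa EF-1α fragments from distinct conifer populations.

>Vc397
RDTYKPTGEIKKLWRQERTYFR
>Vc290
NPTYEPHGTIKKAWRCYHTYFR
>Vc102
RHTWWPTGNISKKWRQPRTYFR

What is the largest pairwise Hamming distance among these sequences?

Pairwise Hamming distances:
  Vc397 vs Vc290: 9
  Vc397 vs Vc102: 7
  Vc290 vs Vc102: 11
The largest is 11, between Vc290 and Vc102.

11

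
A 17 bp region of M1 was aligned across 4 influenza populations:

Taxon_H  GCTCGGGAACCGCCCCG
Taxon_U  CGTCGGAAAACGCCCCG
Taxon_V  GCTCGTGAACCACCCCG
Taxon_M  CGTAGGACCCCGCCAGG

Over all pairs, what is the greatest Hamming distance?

Pairwise Hamming distances:
  Taxon_H vs Taxon_U: 4
  Taxon_H vs Taxon_V: 2
  Taxon_H vs Taxon_M: 8
  Taxon_U vs Taxon_V: 6
  Taxon_U vs Taxon_M: 6
  Taxon_V vs Taxon_M: 10
The largest is 10, between Taxon_V and Taxon_M.

10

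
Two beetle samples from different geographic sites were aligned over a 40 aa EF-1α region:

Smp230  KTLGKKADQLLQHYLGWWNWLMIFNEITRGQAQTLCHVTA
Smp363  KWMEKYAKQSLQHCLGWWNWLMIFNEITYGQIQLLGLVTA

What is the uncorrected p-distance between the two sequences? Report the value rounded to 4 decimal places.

Mismatches occur at site 2 (T→W), site 3 (L→M), site 4 (G→E), site 6 (K→Y), site 8 (D→K), site 10 (L→S), site 14 (Y→C), site 29 (R→Y), site 32 (A→I), site 34 (T→L), site 36 (C→G), site 37 (H→L).
There are 12 differences over 40 sites, so p = 12/40 = 0.3000.

0.3000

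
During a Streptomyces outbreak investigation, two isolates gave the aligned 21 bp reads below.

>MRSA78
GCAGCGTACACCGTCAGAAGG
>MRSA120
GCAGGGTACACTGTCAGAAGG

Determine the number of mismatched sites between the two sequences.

2

The sequences differ at positions 5 (C/G), 12 (C/T).
That gives 2 mismatches out of 21 aligned sites, so the Hamming distance is 2.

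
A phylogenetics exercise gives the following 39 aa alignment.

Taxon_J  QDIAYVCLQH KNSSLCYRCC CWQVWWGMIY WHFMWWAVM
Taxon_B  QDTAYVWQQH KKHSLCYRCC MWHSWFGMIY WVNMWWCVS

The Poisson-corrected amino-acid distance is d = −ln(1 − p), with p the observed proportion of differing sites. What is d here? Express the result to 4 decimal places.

Mismatches occur at site 3 (I/T), site 7 (C/W), site 8 (L/Q), site 12 (N/K), site 13 (S/H), site 21 (C/M), site 23 (Q/H), site 24 (V/S), site 26 (W/F), site 32 (H/V), site 33 (F/N), site 37 (A/C), site 39 (M/S).
p = 13/39 = 0.333333.
d = −ln(1 − 0.333333) = −ln(0.666667) = 0.4055.

0.4055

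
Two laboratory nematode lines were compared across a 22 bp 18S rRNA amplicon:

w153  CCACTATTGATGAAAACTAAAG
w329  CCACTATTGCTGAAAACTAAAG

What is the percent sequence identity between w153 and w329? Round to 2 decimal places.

A single mismatch occurs at site 10 (A/C).
21 of the 22 sites match, so the percent identity is 21/22 × 100 = 95.45%.

95.45%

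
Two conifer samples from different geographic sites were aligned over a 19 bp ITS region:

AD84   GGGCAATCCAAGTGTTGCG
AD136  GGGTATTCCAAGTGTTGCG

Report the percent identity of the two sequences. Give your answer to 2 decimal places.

The sequences differ at positions 4 (C/T), 6 (A/T).
17 of the 19 sites match, so the percent identity is 17/19 × 100 = 89.47%.

89.47%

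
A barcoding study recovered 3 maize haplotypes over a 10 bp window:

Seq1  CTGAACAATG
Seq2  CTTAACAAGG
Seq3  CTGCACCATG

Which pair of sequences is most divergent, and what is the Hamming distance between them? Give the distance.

4

Pairwise Hamming distances:
  Seq1 vs Seq2: 2
  Seq1 vs Seq3: 2
  Seq2 vs Seq3: 4
The largest is 4, between Seq2 and Seq3.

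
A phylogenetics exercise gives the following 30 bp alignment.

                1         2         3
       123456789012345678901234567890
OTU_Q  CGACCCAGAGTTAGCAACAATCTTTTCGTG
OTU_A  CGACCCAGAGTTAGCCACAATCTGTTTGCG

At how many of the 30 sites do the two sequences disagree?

4

Mismatches occur at site 16 (A↔C), site 24 (T↔G), site 27 (C↔T), site 29 (T↔C).
That gives 4 mismatches out of 30 aligned sites, so the Hamming distance is 4.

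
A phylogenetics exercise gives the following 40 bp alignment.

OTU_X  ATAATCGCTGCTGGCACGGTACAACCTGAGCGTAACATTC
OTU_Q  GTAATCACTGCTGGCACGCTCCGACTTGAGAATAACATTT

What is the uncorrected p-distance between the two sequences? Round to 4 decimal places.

0.2250

Differing sites — 1:A/G; 7:G/A; 19:G/C; 21:A/C; 23:A/G; 26:C/T; 31:C/A; 32:G/A; 40:C/T.
There are 9 differences over 40 sites, so p = 9/40 = 0.2250.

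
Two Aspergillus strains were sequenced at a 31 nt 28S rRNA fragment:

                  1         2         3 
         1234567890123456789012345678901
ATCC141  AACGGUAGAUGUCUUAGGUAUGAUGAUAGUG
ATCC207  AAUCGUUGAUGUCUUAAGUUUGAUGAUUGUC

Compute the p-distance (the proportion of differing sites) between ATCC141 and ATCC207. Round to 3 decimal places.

0.226

Differing sites — 3:C/U; 4:G/C; 7:A/U; 17:G/A; 20:A/U; 28:A/U; 31:G/C.
There are 7 differences over 31 sites, so p = 7/31 = 0.226.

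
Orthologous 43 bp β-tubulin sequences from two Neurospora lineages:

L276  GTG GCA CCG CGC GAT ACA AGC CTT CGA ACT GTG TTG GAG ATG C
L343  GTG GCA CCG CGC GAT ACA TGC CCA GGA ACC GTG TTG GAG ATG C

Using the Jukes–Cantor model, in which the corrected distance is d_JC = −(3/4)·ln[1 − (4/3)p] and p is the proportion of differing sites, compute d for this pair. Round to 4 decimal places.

Differing sites — 19:A/T; 23:T/C; 24:T/A; 25:C/G; 30:T/C.
p = 5/43 = 0.116279.
d = −0.75 · ln(1 − (4/3)·0.116279) = −0.75 · ln(0.844961) = −0.75 · (-0.168465) = 0.1263.

0.1263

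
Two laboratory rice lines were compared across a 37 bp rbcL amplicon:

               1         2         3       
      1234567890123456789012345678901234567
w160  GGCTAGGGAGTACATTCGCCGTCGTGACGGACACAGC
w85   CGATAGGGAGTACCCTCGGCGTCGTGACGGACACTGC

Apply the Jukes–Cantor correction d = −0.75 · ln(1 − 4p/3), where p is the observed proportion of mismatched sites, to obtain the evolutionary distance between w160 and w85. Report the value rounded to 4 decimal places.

0.1827

Mismatches occur at site 1 (G→C), site 3 (C→A), site 14 (A→C), site 15 (T→C), site 19 (C→G), site 35 (A→T).
p = 6/37 = 0.162162.
d = −0.75 · ln(1 − (4/3)·0.162162) = −0.75 · ln(0.783784) = −0.75 · (-0.243622) = 0.1827.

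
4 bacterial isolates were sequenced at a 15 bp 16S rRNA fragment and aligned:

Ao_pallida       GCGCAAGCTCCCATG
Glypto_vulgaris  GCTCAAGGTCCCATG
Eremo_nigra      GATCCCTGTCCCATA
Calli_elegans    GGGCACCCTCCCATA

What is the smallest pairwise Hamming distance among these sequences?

2

Pairwise Hamming distances:
  Ao_pallida vs Glypto_vulgaris: 2
  Ao_pallida vs Eremo_nigra: 7
  Ao_pallida vs Calli_elegans: 4
  Glypto_vulgaris vs Eremo_nigra: 5
  Glypto_vulgaris vs Calli_elegans: 6
  Eremo_nigra vs Calli_elegans: 5
The smallest is 2, between Ao_pallida and Glypto_vulgaris.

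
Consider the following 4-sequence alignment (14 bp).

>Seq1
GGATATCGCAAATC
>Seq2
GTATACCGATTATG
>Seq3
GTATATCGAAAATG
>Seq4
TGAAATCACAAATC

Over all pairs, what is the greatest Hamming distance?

Pairwise Hamming distances:
  Seq1 vs Seq2: 6
  Seq1 vs Seq3: 3
  Seq1 vs Seq4: 3
  Seq2 vs Seq3: 3
  Seq2 vs Seq4: 9
  Seq3 vs Seq4: 6
The largest is 9, between Seq2 and Seq4.

9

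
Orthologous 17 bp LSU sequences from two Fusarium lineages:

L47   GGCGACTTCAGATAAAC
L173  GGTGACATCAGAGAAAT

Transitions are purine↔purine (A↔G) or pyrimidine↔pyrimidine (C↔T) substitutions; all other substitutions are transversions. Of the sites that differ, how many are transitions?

The sequences differ at positions 3 (C/T, transition), 7 (T/A, transversion), 13 (T/G, transversion), 17 (C/T, transition).
Of the 4 differences, 2 transitions and 2 transversions, so the answer is 2.

2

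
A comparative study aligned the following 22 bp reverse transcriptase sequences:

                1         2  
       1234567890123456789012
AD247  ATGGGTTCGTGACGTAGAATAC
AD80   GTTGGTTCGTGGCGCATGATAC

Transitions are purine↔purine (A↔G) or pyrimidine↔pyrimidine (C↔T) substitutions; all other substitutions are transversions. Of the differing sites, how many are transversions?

Mismatches occur at site 1 (A↔G, transition), site 3 (G↔T, transversion), site 12 (A↔G, transition), site 15 (T↔C, transition), site 17 (G↔T, transversion), site 18 (A↔G, transition).
Of the 6 differences, 4 transitions and 2 transversions, so the answer is 2.

2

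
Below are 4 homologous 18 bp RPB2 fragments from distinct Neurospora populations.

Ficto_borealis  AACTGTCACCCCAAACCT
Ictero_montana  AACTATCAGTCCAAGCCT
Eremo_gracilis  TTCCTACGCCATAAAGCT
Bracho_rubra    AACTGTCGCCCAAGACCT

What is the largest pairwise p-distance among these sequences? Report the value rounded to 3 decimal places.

Pairwise Hamming distances:
  Ficto_borealis vs Ictero_montana: 4
  Ficto_borealis vs Eremo_gracilis: 9
  Ficto_borealis vs Bracho_rubra: 3
  Ictero_montana vs Eremo_gracilis: 12
  Ictero_montana vs Bracho_rubra: 7
  Eremo_gracilis vs Bracho_rubra: 9
The largest is 12 mismatches, between Ictero_montana and Eremo_gracilis; p = 12/18 = 0.667.

0.667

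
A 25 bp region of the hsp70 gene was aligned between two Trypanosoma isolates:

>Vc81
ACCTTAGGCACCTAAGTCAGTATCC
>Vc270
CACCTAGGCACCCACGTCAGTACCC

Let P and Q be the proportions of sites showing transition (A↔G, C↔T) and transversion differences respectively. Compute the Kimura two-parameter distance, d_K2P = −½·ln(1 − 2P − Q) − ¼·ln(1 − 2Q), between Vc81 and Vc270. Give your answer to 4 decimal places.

Differing sites — 1:A/C (Tv); 2:C/A (Tv); 4:T/C (Ti); 13:T/C (Ti); 15:A/C (Tv); 23:T/C (Ti).
Of the 6 differences, 3 transitions and 3 transversions over 25 sites: P = 3/25 = 0.120000, Q = 3/25 = 0.120000.
d = −0.5·ln(0.640000) − 0.25·ln(0.760000) = −0.5·(-0.446287) − 0.25·(-0.274437) = 0.2918.

0.2918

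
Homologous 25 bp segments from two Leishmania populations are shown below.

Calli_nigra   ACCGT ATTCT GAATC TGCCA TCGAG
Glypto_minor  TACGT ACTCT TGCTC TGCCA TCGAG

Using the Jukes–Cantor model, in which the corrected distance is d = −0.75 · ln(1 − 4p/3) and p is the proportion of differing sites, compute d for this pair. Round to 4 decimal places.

0.2892

Differing sites — 1:A/T; 2:C/A; 7:T/C; 11:G/T; 12:A/G; 13:A/C.
p = 6/25 = 0.240000.
d = −0.75 · ln(1 − (4/3)·0.240000) = −0.75 · ln(0.680000) = −0.75 · (-0.385662) = 0.2892.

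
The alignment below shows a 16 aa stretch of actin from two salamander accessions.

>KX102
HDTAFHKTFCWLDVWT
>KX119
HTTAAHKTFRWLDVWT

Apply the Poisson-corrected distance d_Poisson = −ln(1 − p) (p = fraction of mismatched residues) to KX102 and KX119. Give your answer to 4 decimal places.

0.2076

Mismatches occur at site 2 (D→T), site 5 (F→A), site 10 (C→R).
p = 3/16 = 0.187500.
d = −ln(1 − 0.187500) = −ln(0.812500) = 0.2076.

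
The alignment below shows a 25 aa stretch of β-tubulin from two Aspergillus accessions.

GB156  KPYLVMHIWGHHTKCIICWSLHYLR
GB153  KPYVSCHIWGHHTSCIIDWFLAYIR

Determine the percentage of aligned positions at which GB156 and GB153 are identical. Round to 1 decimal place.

Differing sites — 4:L/V; 5:V/S; 6:M/C; 14:K/S; 18:C/D; 20:S/F; 22:H/A; 24:L/I.
17 of the 25 sites match, so the percent identity is 17/25 × 100 = 68.0%.

68.0%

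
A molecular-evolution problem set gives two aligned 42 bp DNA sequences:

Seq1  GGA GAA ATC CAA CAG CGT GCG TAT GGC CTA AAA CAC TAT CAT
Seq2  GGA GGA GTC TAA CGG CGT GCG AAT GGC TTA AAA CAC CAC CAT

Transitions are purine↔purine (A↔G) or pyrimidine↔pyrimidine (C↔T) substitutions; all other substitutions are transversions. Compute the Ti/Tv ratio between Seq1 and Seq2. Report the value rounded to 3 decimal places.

7.000

The sequences differ at positions 5 (A/G, transition), 7 (A/G, transition), 10 (C/T, transition), 14 (A/G, transition), 22 (T/A, transversion), 28 (C/T, transition), 37 (T/C, transition), 39 (T/C, transition).
Of the 8 differences, 7 transitions and 1 transversion, so Ti/Tv = 7/1 = 7.000.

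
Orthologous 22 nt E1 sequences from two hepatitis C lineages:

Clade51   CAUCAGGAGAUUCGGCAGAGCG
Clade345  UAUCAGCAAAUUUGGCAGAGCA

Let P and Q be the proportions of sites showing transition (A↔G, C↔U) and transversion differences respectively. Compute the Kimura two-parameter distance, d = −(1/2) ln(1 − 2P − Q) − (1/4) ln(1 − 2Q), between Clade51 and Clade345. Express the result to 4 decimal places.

Differing sites — 1:C/U (Ti); 7:G/C (Tv); 9:G/A (Ti); 13:C/U (Ti); 22:G/A (Ti).
Of the 5 differences, 4 transitions and 1 transversion over 22 sites: P = 4/22 = 0.181818, Q = 1/22 = 0.045455.
d = −0.5·ln(0.590909) − 0.25·ln(0.909090) = −0.5·(-0.526093) − 0.25·(-0.095311) = 0.2869.

0.2869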